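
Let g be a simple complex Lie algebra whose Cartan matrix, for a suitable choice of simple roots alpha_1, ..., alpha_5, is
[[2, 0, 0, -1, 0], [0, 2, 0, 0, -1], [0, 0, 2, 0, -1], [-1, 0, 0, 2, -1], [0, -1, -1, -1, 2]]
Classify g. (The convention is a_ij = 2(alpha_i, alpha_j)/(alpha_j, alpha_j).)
The matrix has rank 5 with 2's on the diagonal. Reading the off-diagonal entries as Dynkin edges (a single edge where a_ij = a_ji = -1; a double or triple edge where a_ij * a_ji = 2 or 3), the diagram is a chain of 3 nodes with a fork of two nodes at one end (D_5). One simple-root ordering that puts it in standard form is (alpha_1, alpha_4, alpha_5, alpha_3, alpha_2). So the algebra is type D_5, i.e. so(10).

type D_5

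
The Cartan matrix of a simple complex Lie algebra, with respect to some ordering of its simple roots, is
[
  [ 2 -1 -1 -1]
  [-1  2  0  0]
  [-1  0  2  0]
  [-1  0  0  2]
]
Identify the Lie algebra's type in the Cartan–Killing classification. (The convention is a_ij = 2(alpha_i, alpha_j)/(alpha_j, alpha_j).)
The matrix has rank 4 with 2's on the diagonal. Reading the off-diagonal entries as Dynkin edges (a single edge where a_ij = a_ji = -1; a double or triple edge where a_ij * a_ji = 2 or 3), the diagram is a chain of 2 nodes with a fork of two nodes at one end (D_4). One simple-root ordering that puts it in standard form is (alpha_2, alpha_1, alpha_4, alpha_3). So the algebra is type D_4, i.e. so(8).

D_4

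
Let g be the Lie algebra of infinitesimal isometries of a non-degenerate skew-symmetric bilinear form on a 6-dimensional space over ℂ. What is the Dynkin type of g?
type C_3

This is sp(6), which has dimension 6(6+1)/2 = 21 and rank 6/2 = 3. In the classification of classical Lie algebras, the symplectic algebra sp(2n) has type C_n; here n = 3, so the Dynkin diagram is a chain of 3 nodes with a double edge at one end; the terminal node there is the unique long simple root (C_3). Hence the type is C_3.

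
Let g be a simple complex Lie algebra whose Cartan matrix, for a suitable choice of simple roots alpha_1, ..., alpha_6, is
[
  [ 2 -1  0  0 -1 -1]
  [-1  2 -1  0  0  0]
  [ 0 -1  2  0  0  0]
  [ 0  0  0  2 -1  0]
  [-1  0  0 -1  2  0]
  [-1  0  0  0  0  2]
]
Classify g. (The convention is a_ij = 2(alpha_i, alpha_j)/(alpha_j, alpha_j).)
E_6

The matrix has rank 6 with 2's on the diagonal. Reading the off-diagonal entries as Dynkin edges (a single edge where a_ij = a_ji = -1; a double or triple edge where a_ij * a_ji = 2 or 3), the diagram is a chain of 5 nodes with one extra node attached to the third node from one end (E_6). One simple-root ordering that puts it in standard form is (alpha_3, alpha_6, alpha_2, alpha_1, alpha_5, alpha_4). So the algebra is type E_6.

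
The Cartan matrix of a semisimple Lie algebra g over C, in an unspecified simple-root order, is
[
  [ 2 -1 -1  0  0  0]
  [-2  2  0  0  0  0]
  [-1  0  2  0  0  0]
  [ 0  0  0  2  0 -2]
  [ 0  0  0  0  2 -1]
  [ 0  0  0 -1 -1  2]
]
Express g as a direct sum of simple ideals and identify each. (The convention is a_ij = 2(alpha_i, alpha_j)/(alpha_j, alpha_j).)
type C_3 ⊕ type C_3

The diagram associated to this matrix has two connected components: the simple roots {alpha_1, alpha_2, alpha_3} form a chain of 3 nodes with a double edge at one end; the terminal node there is the unique long simple root (C_3), and {alpha_4, alpha_5, alpha_6} form a chain of 3 nodes with a double edge at one end; the terminal node there is the unique long simple root (C_3). A semisimple Lie algebra decomposes uniquely as the direct sum of simple ideals, one per connected component of its Dynkin diagram, so g ≅ C_3 ⊕ C_3 (dimension 21 + 21 = 42).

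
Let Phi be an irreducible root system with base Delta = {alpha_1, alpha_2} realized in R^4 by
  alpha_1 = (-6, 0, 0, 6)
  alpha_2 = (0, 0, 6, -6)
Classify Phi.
A2

Compute the Cartan integers a_ij = 2(alpha_i, alpha_j)/(alpha_j, alpha_j); the resulting 2x2 Cartan matrix is
[[2, -1], [-1, 2]].
All simple roots have the same length, so the diagram is simply laced. The associated Dynkin diagram is a chain of 2 nodes with single edges (A_2), so the type is A_2 (the algebra sl(3)).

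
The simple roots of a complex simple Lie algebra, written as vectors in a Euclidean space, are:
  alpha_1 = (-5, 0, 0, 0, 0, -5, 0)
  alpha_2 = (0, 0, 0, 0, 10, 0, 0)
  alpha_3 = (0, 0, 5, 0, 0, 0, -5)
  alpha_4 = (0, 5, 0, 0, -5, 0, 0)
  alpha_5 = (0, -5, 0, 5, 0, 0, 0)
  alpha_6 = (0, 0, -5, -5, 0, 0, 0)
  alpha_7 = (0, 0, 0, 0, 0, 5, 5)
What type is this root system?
C7

Compute the Cartan integers a_ij = 2(alpha_i, alpha_j)/(alpha_j, alpha_j); the resulting 7x7 Cartan matrix is
[[2, 0, 0, 0, 0, 0, -1], [0, 2, 0, -2, 0, 0, 0], [0, 0, 2, 0, 0, -1, -1], [0, -1, 0, 2, -1, 0, 0], [0, 0, 0, -1, 2, -1, 0], [0, 0, -1, 0, -1, 2, 0], [-1, 0, -1, 0, 0, 0, 2]].
The roots have two lengths (squared-length ratio 2:1); the short ones are alpha_{1,3,4,5,6,7}. The associated Dynkin diagram is a chain of 7 nodes with a double edge at one end; the terminal node there is the unique long simple root (C_7), so the type is C_7 (the algebra sp(14)).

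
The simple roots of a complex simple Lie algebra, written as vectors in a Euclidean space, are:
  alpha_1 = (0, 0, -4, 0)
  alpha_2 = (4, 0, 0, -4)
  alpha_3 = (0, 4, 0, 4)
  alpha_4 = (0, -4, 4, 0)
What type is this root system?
B_4 (so(9))

Compute the Cartan integers a_ij = 2(alpha_i, alpha_j)/(alpha_j, alpha_j); the resulting 4x4 Cartan matrix is
[[2, 0, 0, -1], [0, 2, -1, 0], [0, -1, 2, -1], [-2, 0, -1, 2]].
The roots have two lengths (squared-length ratio 2:1); the short ones are alpha_{1}. The associated Dynkin diagram is a chain of 4 nodes with a double edge at one end; the terminal node there is the unique short simple root (B_4), so the type is B_4 (the algebra so(9)).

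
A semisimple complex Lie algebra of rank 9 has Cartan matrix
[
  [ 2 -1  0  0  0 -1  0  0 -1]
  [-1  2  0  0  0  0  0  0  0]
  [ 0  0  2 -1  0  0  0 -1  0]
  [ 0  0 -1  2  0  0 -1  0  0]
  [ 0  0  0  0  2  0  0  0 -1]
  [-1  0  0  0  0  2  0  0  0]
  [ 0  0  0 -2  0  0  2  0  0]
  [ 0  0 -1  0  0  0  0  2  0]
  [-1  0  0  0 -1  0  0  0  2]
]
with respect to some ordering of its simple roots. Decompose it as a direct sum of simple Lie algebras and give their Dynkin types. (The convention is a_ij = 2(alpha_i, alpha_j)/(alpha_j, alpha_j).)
C_4 ⊕ D_5

The diagram associated to this matrix has two connected components: the simple roots {alpha_3, alpha_4, alpha_7, alpha_8} form a chain of 4 nodes with a double edge at one end; the terminal node there is the unique long simple root (C_4), and {alpha_1, alpha_2, alpha_5, alpha_6, alpha_9} form a chain of 3 nodes with a fork of two nodes at one end (D_5). A semisimple Lie algebra decomposes uniquely as the direct sum of simple ideals, one per connected component of its Dynkin diagram, so g ≅ C_4 ⊕ D_5 (dimension 36 + 45 = 81).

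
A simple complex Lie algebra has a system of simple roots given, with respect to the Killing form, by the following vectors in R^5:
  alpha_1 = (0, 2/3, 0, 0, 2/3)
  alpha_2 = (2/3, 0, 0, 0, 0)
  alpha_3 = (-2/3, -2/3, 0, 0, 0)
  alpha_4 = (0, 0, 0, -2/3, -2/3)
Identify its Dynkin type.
Compute the Cartan integers a_ij = 2(alpha_i, alpha_j)/(alpha_j, alpha_j); the resulting 4x4 Cartan matrix is
[[2, 0, -1, -1], [0, 2, -1, 0], [-1, -2, 2, 0], [-1, 0, 0, 2]].
The roots have two lengths (squared-length ratio 2:1); the short ones are alpha_{2}. The associated Dynkin diagram is a chain of 4 nodes with a double edge at one end; the terminal node there is the unique short simple root (B_4), so the type is B_4 (the algebra so(9)).

B4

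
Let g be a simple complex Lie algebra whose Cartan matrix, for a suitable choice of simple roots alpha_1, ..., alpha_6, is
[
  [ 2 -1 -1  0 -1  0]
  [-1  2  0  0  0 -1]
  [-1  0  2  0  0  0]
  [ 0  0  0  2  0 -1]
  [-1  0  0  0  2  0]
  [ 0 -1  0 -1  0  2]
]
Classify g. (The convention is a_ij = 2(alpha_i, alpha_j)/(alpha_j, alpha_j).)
The matrix has rank 6 with 2's on the diagonal. Reading the off-diagonal entries as Dynkin edges (a single edge where a_ij = a_ji = -1; a double or triple edge where a_ij * a_ji = 2 or 3), the diagram is a chain of 4 nodes with a fork of two nodes at one end (D_6). One simple-root ordering that puts it in standard form is (alpha_4, alpha_6, alpha_2, alpha_1, alpha_3, alpha_5). So the algebra is type D_6, i.e. so(12).

D_6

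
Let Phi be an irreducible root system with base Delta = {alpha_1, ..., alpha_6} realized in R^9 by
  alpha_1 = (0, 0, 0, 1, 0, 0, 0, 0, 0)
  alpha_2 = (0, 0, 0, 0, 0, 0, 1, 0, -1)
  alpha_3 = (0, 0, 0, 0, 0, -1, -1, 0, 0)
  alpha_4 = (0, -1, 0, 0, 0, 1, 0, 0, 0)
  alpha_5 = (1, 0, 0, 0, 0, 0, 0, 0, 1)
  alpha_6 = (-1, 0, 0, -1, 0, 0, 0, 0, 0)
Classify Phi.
B6

Compute the Cartan integers a_ij = 2(alpha_i, alpha_j)/(alpha_j, alpha_j); the resulting 6x6 Cartan matrix is
[[2, 0, 0, 0, 0, -1], [0, 2, -1, 0, -1, 0], [0, -1, 2, -1, 0, 0], [0, 0, -1, 2, 0, 0], [0, -1, 0, 0, 2, -1], [-2, 0, 0, 0, -1, 2]].
The roots have two lengths (squared-length ratio 2:1); the short ones are alpha_{1}. The associated Dynkin diagram is a chain of 6 nodes with a double edge at one end; the terminal node there is the unique short simple root (B_6), so the type is B_6 (the algebra so(13)).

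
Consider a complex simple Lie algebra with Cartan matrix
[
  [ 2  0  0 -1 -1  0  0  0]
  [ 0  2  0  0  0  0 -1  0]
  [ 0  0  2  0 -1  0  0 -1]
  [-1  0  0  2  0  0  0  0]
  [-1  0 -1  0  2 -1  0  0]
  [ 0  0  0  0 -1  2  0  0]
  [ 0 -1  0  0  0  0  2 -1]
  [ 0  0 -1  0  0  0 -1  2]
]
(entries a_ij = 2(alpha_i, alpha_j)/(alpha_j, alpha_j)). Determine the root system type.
E8

The matrix has rank 8 with 2's on the diagonal. Reading the off-diagonal entries as Dynkin edges (a single edge where a_ij = a_ji = -1; a double or triple edge where a_ij * a_ji = 2 or 3), the diagram is a chain of 7 nodes with one extra node attached to the third node from one end (E_8). One simple-root ordering that puts it in standard form is (alpha_4, alpha_6, alpha_1, alpha_5, alpha_3, alpha_8, alpha_7, alpha_2). So the algebra is type E_8.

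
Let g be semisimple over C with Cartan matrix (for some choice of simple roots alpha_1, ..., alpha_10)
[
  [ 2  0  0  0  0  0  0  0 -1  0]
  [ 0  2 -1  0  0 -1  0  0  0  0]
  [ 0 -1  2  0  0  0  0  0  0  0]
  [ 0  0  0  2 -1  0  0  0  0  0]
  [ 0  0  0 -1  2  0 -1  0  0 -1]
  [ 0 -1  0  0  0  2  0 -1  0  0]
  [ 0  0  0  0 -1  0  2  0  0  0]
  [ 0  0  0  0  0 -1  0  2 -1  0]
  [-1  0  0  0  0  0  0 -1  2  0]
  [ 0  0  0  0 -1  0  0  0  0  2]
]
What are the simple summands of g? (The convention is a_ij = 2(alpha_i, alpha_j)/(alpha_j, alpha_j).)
The diagram associated to this matrix has two connected components: the simple roots {alpha_1, alpha_2, alpha_3, alpha_6, alpha_8, alpha_9} form a chain of 6 nodes with single edges (A_6), and {alpha_4, alpha_5, alpha_7, alpha_10} form a chain of 2 nodes with a fork of two nodes at one end (D_4). A semisimple Lie algebra decomposes uniquely as the direct sum of simple ideals, one per connected component of its Dynkin diagram, so g ≅ A_6 ⊕ D_4 (dimension 48 + 28 = 76).

A6 + D4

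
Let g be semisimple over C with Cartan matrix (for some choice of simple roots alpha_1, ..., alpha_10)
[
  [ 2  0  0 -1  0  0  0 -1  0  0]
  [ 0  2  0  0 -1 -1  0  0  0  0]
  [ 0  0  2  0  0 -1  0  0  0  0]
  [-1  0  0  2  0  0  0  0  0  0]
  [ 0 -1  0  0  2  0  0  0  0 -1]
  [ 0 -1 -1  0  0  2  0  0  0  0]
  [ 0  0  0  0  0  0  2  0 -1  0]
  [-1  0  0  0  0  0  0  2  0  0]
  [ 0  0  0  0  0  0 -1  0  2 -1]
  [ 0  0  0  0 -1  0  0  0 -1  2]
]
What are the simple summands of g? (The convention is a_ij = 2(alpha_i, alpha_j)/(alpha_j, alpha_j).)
A3 + A7

The diagram associated to this matrix has two connected components: the simple roots {alpha_1, alpha_4, alpha_8} form a chain of 3 nodes with single edges (A_3), and {alpha_2, alpha_3, alpha_5, alpha_6, alpha_7, alpha_9, alpha_10} form a chain of 7 nodes with single edges (A_7). A semisimple Lie algebra decomposes uniquely as the direct sum of simple ideals, one per connected component of its Dynkin diagram, so g ≅ A_3 ⊕ A_7 (dimension 15 + 63 = 78).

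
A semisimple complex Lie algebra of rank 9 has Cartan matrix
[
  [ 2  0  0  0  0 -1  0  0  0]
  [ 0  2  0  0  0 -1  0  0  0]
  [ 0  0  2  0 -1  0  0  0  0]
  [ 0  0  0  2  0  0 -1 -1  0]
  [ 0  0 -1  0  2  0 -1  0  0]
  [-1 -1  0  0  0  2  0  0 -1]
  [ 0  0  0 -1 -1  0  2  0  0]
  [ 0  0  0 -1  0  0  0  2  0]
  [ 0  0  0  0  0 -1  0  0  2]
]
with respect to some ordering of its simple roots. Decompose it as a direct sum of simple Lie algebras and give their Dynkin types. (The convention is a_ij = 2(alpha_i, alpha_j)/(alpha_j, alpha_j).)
The diagram associated to this matrix has two connected components: the simple roots {alpha_3, alpha_4, alpha_5, alpha_7, alpha_8} form a chain of 5 nodes with single edges (A_5), and {alpha_1, alpha_2, alpha_6, alpha_9} form a chain of 2 nodes with a fork of two nodes at one end (D_4). A semisimple Lie algebra decomposes uniquely as the direct sum of simple ideals, one per connected component of its Dynkin diagram, so g ≅ A_5 ⊕ D_4 (dimension 35 + 28 = 63).

type A_5 ⊕ type D_4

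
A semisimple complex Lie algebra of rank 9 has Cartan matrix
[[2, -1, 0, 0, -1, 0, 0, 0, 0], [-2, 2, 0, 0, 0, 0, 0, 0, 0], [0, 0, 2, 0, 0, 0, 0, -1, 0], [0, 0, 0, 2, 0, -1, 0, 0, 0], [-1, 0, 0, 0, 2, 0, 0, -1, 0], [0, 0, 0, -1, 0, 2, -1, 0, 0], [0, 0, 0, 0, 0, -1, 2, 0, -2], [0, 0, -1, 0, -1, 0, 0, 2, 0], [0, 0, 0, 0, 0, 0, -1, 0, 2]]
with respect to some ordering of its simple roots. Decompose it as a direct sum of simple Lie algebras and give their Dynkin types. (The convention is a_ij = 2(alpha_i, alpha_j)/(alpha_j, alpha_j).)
B4 + C5

The diagram associated to this matrix has two connected components: the simple roots {alpha_4, alpha_6, alpha_7, alpha_9} form a chain of 4 nodes with a double edge at one end; the terminal node there is the unique short simple root (B_4), and {alpha_1, alpha_2, alpha_3, alpha_5, alpha_8} form a chain of 5 nodes with a double edge at one end; the terminal node there is the unique long simple root (C_5). A semisimple Lie algebra decomposes uniquely as the direct sum of simple ideals, one per connected component of its Dynkin diagram, so g ≅ B_4 ⊕ C_5 (dimension 36 + 55 = 91).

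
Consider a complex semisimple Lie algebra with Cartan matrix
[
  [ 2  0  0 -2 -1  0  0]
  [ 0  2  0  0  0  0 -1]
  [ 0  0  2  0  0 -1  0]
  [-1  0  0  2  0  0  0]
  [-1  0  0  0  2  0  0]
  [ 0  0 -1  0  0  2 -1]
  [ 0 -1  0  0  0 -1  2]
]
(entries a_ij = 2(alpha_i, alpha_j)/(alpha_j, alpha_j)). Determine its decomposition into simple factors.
A_4 ⊕ B_3

The diagram associated to this matrix has two connected components: the simple roots {alpha_2, alpha_3, alpha_6, alpha_7} form a chain of 4 nodes with single edges (A_4), and {alpha_1, alpha_4, alpha_5} form a chain of 3 nodes with a double edge at one end; the terminal node there is the unique short simple root (B_3). A semisimple Lie algebra decomposes uniquely as the direct sum of simple ideals, one per connected component of its Dynkin diagram, so g ≅ A_4 ⊕ B_3 (dimension 24 + 21 = 45).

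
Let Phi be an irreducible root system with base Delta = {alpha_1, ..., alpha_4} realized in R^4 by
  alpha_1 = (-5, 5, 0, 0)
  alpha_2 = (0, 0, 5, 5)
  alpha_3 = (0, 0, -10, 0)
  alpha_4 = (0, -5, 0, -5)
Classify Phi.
C4

Compute the Cartan integers a_ij = 2(alpha_i, alpha_j)/(alpha_j, alpha_j); the resulting 4x4 Cartan matrix is
[[2, 0, 0, -1], [0, 2, -1, -1], [0, -2, 2, 0], [-1, -1, 0, 2]].
The roots have two lengths (squared-length ratio 2:1); the short ones are alpha_{1,2,4}. The associated Dynkin diagram is a chain of 4 nodes with a double edge at one end; the terminal node there is the unique long simple root (C_4), so the type is C_4 (the algebra sp(8)).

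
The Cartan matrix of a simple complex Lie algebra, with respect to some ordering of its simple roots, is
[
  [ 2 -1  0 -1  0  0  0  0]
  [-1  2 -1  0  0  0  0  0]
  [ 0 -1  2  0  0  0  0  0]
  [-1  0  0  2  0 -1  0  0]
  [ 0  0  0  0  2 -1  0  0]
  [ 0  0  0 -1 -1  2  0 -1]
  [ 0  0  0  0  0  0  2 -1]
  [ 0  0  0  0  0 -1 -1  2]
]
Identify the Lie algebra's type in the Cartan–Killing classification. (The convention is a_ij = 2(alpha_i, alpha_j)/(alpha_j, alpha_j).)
E_8

The matrix has rank 8 with 2's on the diagonal. Reading the off-diagonal entries as Dynkin edges (a single edge where a_ij = a_ji = -1; a double or triple edge where a_ij * a_ji = 2 or 3), the diagram is a chain of 7 nodes with one extra node attached to the third node from one end (E_8). One simple-root ordering that puts it in standard form is (alpha_7, alpha_5, alpha_8, alpha_6, alpha_4, alpha_1, alpha_2, alpha_3). So the algebra is type E_8.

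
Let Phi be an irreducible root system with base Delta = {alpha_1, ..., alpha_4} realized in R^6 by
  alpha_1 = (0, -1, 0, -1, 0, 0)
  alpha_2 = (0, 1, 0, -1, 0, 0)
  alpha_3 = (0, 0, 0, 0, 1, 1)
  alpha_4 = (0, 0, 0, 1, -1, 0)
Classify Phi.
Compute the Cartan integers a_ij = 2(alpha_i, alpha_j)/(alpha_j, alpha_j); the resulting 4x4 Cartan matrix is
[[2, 0, 0, -1], [0, 2, 0, -1], [0, 0, 2, -1], [-1, -1, -1, 2]].
All simple roots have the same length, so the diagram is simply laced. The associated Dynkin diagram is a chain of 2 nodes with a fork of two nodes at one end (D_4), so the type is D_4 (the algebra so(8)).

type D_4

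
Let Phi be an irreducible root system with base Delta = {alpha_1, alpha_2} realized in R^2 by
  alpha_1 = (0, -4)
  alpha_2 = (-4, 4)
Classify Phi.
B_2 (so(5))

Compute the Cartan integers a_ij = 2(alpha_i, alpha_j)/(alpha_j, alpha_j); the resulting 2x2 Cartan matrix is
[[2, -1], [-2, 2]].
The roots have two lengths (squared-length ratio 2:1); the short ones are alpha_{1}. The associated Dynkin diagram is a chain of 2 nodes with a double edge at one end; the terminal node there is the unique short simple root (B_2), so the type is B_2 (the algebra so(5)).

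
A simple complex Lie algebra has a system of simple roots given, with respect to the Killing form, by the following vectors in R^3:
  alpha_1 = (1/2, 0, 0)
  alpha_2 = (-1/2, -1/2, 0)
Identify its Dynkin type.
Compute the Cartan integers a_ij = 2(alpha_i, alpha_j)/(alpha_j, alpha_j); the resulting 2x2 Cartan matrix is
[[2, -1], [-2, 2]].
The roots have two lengths (squared-length ratio 2:1); the short ones are alpha_{1}. The associated Dynkin diagram is a chain of 2 nodes with a double edge at one end; the terminal node there is the unique short simple root (B_2), so the type is B_2 (the algebra so(5)).

type B_2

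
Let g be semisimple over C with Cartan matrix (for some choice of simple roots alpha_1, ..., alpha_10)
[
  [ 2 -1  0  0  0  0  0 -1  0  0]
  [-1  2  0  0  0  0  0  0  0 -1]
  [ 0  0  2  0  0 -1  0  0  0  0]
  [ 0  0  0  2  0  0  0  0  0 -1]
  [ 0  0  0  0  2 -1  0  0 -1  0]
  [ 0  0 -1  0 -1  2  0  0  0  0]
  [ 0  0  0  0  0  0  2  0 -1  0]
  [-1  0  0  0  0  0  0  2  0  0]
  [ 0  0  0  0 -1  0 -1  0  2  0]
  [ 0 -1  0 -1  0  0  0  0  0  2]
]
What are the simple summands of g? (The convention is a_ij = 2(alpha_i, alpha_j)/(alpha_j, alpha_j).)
type A_5 ⊕ type A_5

The diagram associated to this matrix has two connected components: the simple roots {alpha_3, alpha_5, alpha_6, alpha_7, alpha_9} form a chain of 5 nodes with single edges (A_5), and {alpha_1, alpha_2, alpha_4, alpha_8, alpha_10} form a chain of 5 nodes with single edges (A_5). A semisimple Lie algebra decomposes uniquely as the direct sum of simple ideals, one per connected component of its Dynkin diagram, so g ≅ A_5 ⊕ A_5 (dimension 35 + 35 = 70).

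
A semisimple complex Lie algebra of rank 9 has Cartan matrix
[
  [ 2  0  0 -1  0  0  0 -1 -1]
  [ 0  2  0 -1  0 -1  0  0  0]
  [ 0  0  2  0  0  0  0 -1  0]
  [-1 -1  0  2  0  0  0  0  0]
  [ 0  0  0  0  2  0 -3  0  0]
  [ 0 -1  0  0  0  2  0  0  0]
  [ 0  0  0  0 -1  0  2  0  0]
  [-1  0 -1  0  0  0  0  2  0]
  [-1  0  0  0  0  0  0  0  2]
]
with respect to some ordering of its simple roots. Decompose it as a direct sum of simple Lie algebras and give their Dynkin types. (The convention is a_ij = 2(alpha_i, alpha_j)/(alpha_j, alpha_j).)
E_7 + G_2

The diagram associated to this matrix has two connected components: the simple roots {alpha_1, alpha_2, alpha_3, alpha_4, alpha_6, alpha_8, alpha_9} form a chain of 6 nodes with one extra node attached to the third node from one end (E_7), and {alpha_5, alpha_7} form two nodes joined by a triple edge (G_2). A semisimple Lie algebra decomposes uniquely as the direct sum of simple ideals, one per connected component of its Dynkin diagram, so g ≅ E_7 ⊕ G_2 (dimension 133 + 14 = 147).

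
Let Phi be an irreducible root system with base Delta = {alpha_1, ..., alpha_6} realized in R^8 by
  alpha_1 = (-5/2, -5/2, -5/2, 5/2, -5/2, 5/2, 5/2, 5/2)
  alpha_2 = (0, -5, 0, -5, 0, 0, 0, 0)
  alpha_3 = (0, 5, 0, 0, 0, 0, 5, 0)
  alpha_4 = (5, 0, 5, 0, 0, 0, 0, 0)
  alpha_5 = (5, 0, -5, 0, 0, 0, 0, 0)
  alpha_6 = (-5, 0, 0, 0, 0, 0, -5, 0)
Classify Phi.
E6

Compute the Cartan integers a_ij = 2(alpha_i, alpha_j)/(alpha_j, alpha_j); the resulting 6x6 Cartan matrix is
[[2, 0, 0, -1, 0, 0], [0, 2, -1, 0, 0, 0], [0, -1, 2, 0, 0, -1], [-1, 0, 0, 2, 0, -1], [0, 0, 0, 0, 2, -1], [0, 0, -1, -1, -1, 2]].
All simple roots have the same length, so the diagram is simply laced. The associated Dynkin diagram is a chain of 5 nodes with one extra node attached to the third node from one end (E_6), so the type is E_6.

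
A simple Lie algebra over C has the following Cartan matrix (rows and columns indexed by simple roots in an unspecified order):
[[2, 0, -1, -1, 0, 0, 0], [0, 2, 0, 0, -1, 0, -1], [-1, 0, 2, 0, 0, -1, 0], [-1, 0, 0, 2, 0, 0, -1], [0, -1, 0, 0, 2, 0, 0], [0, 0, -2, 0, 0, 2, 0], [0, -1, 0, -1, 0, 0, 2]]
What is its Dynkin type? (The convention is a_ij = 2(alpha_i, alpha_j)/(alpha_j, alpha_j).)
C_7

The matrix has rank 7 with 2's on the diagonal. Reading the off-diagonal entries as Dynkin edges (a single edge where a_ij = a_ji = -1; a double or triple edge where a_ij * a_ji = 2 or 3), the diagram is a chain of 7 nodes with a double edge at one end; the terminal node there is the unique long simple root (C_7). One simple-root ordering that puts it in standard form is (alpha_5, alpha_2, alpha_7, alpha_4, alpha_1, alpha_3, alpha_6). So the algebra is type C_7, i.e. sp(14).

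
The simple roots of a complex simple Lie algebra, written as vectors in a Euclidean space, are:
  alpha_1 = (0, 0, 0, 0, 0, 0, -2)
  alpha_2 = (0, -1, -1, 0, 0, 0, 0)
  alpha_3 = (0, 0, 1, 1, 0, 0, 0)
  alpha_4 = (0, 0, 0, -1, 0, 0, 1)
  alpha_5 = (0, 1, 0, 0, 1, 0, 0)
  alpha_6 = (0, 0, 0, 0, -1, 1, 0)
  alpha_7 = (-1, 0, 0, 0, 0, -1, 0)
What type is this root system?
Compute the Cartan integers a_ij = 2(alpha_i, alpha_j)/(alpha_j, alpha_j); the resulting 7x7 Cartan matrix is
[[2, 0, 0, -2, 0, 0, 0], [0, 2, -1, 0, -1, 0, 0], [0, -1, 2, -1, 0, 0, 0], [-1, 0, -1, 2, 0, 0, 0], [0, -1, 0, 0, 2, -1, 0], [0, 0, 0, 0, -1, 2, -1], [0, 0, 0, 0, 0, -1, 2]].
The roots have two lengths (squared-length ratio 2:1); the short ones are alpha_{2,3,4,5,6,7}. The associated Dynkin diagram is a chain of 7 nodes with a double edge at one end; the terminal node there is the unique long simple root (C_7), so the type is C_7 (the algebra sp(14)).

C_7 (sp(14))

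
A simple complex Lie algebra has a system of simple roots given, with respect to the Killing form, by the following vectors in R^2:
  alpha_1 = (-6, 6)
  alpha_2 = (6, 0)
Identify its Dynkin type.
Compute the Cartan integers a_ij = 2(alpha_i, alpha_j)/(alpha_j, alpha_j); the resulting 2x2 Cartan matrix is
[[2, -2], [-1, 2]].
The roots have two lengths (squared-length ratio 2:1); the short ones are alpha_{2}. The associated Dynkin diagram is a chain of 2 nodes with a double edge at one end; the terminal node there is the unique short simple root (B_2), so the type is B_2 (the algebra so(5)).

type B_2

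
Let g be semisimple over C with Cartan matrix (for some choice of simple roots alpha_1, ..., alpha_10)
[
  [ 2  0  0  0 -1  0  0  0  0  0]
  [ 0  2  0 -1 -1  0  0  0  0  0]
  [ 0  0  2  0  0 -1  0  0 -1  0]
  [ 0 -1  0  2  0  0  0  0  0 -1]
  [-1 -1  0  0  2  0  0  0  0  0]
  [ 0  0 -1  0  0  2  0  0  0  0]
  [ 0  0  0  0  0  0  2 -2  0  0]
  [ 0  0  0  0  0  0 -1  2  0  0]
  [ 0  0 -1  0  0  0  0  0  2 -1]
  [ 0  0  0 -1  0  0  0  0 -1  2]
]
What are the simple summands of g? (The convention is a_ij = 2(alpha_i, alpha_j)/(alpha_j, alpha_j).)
The diagram associated to this matrix has two connected components: the simple roots {alpha_1, alpha_2, alpha_3, alpha_4, alpha_5, alpha_6, alpha_9, alpha_10} form a chain of 8 nodes with single edges (A_8), and {alpha_7, alpha_8} form a chain of 2 nodes with a double edge at one end; the terminal node there is the unique short simple root (B_2). A semisimple Lie algebra decomposes uniquely as the direct sum of simple ideals, one per connected component of its Dynkin diagram, so g ≅ A_8 ⊕ B_2 (dimension 80 + 10 = 90).

A8 ⊕ B2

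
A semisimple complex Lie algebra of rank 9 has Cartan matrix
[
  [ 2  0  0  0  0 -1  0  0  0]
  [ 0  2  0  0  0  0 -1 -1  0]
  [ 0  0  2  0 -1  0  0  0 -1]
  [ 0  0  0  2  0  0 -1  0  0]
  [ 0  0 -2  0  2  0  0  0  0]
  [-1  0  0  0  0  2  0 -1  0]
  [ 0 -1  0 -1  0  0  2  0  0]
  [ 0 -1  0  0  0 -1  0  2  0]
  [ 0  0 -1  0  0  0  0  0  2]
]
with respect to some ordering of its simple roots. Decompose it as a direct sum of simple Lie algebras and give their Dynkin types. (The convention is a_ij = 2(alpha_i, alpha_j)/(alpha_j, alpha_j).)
The diagram associated to this matrix has two connected components: the simple roots {alpha_1, alpha_2, alpha_4, alpha_6, alpha_7, alpha_8} form a chain of 6 nodes with single edges (A_6), and {alpha_3, alpha_5, alpha_9} form a chain of 3 nodes with a double edge at one end; the terminal node there is the unique long simple root (C_3). A semisimple Lie algebra decomposes uniquely as the direct sum of simple ideals, one per connected component of its Dynkin diagram, so g ≅ A_6 ⊕ C_3 (dimension 48 + 21 = 69).

A_6 (sl(7)) ⊕ C_3 (sp(6))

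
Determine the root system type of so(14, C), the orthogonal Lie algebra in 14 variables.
This is so(14) with 14 even, which has dimension 14(14-1)/2 = 91 and rank 14/2 = 7. In the classification of classical Lie algebras, the orthogonal algebra so(2n) in an even number of variables has type D_n; here n = 7, so the Dynkin diagram is a chain of 5 nodes with a fork of two nodes at one end (D_7). Hence the type is D_7.

D_7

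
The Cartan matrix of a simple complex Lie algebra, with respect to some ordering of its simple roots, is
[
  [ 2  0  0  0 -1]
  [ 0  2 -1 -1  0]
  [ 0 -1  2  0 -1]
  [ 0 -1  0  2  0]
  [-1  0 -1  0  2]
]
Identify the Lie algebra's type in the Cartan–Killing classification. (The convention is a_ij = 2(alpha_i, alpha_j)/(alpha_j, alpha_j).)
A_5

The matrix has rank 5 with 2's on the diagonal. Reading the off-diagonal entries as Dynkin edges (a single edge where a_ij = a_ji = -1; a double or triple edge where a_ij * a_ji = 2 or 3), the diagram is a chain of 5 nodes with single edges (A_5). One simple-root ordering that puts it in standard form is (alpha_1, alpha_5, alpha_3, alpha_2, alpha_4). So the algebra is type A_5, i.e. sl(6).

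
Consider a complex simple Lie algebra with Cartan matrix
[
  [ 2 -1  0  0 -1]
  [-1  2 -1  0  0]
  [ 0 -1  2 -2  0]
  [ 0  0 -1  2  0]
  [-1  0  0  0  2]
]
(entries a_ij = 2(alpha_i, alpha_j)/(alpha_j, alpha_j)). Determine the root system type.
The matrix has rank 5 with 2's on the diagonal. Reading the off-diagonal entries as Dynkin edges (a single edge where a_ij = a_ji = -1; a double or triple edge where a_ij * a_ji = 2 or 3), the diagram is a chain of 5 nodes with a double edge at one end; the terminal node there is the unique short simple root (B_5). One simple-root ordering that puts it in standard form is (alpha_5, alpha_1, alpha_2, alpha_3, alpha_4). So the algebra is type B_5, i.e. so(11).

B_5 (so(11))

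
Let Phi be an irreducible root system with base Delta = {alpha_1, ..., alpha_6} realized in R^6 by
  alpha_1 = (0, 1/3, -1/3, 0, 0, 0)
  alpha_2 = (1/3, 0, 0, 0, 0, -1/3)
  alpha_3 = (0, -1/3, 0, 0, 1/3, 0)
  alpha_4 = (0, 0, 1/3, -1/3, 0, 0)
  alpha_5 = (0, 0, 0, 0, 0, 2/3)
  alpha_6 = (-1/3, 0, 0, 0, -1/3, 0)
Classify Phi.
C6

Compute the Cartan integers a_ij = 2(alpha_i, alpha_j)/(alpha_j, alpha_j); the resulting 6x6 Cartan matrix is
[[2, 0, -1, -1, 0, 0], [0, 2, 0, 0, -1, -1], [-1, 0, 2, 0, 0, -1], [-1, 0, 0, 2, 0, 0], [0, -2, 0, 0, 2, 0], [0, -1, -1, 0, 0, 2]].
The roots have two lengths (squared-length ratio 2:1); the short ones are alpha_{1,2,3,4,6}. The associated Dynkin diagram is a chain of 6 nodes with a double edge at one end; the terminal node there is the unique long simple root (C_6), so the type is C_6 (the algebra sp(12)).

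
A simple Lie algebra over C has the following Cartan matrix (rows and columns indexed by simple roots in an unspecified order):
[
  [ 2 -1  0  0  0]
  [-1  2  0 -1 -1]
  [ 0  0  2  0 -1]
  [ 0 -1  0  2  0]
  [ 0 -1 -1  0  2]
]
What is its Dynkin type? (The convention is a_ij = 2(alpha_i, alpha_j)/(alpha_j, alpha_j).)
type D_5

The matrix has rank 5 with 2's on the diagonal. Reading the off-diagonal entries as Dynkin edges (a single edge where a_ij = a_ji = -1; a double or triple edge where a_ij * a_ji = 2 or 3), the diagram is a chain of 3 nodes with a fork of two nodes at one end (D_5). One simple-root ordering that puts it in standard form is (alpha_3, alpha_5, alpha_2, alpha_4, alpha_1). So the algebra is type D_5, i.e. so(10).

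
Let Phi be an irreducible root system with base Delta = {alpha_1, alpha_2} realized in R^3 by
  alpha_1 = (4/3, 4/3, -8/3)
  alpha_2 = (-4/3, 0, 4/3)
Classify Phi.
Compute the Cartan integers a_ij = 2(alpha_i, alpha_j)/(alpha_j, alpha_j); the resulting 2x2 Cartan matrix is
[[2, -3], [-1, 2]].
The roots have two lengths (squared-length ratio 3:1); the short ones are alpha_{2}. The associated Dynkin diagram is two nodes joined by a triple edge (G_2), so the type is G_2.

G_2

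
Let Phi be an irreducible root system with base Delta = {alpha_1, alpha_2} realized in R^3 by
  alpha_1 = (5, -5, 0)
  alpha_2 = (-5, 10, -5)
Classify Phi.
G_2

Compute the Cartan integers a_ij = 2(alpha_i, alpha_j)/(alpha_j, alpha_j); the resulting 2x2 Cartan matrix is
[[2, -1], [-3, 2]].
The roots have two lengths (squared-length ratio 3:1); the short ones are alpha_{1}. The associated Dynkin diagram is two nodes joined by a triple edge (G_2), so the type is G_2.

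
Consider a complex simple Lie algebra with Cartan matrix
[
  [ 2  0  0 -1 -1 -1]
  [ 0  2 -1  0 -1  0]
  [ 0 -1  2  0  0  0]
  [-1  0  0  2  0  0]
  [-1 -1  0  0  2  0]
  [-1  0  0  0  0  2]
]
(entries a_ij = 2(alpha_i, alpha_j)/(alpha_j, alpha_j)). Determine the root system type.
D6

The matrix has rank 6 with 2's on the diagonal. Reading the off-diagonal entries as Dynkin edges (a single edge where a_ij = a_ji = -1; a double or triple edge where a_ij * a_ji = 2 or 3), the diagram is a chain of 4 nodes with a fork of two nodes at one end (D_6). One simple-root ordering that puts it in standard form is (alpha_3, alpha_2, alpha_5, alpha_1, alpha_4, alpha_6). So the algebra is type D_6, i.e. so(12).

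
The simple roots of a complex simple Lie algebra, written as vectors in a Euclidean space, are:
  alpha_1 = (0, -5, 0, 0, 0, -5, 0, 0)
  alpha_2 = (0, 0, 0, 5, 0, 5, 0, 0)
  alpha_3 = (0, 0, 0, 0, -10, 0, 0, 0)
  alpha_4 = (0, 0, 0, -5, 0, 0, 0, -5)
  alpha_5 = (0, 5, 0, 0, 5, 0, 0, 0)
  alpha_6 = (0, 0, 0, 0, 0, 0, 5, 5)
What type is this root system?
Compute the Cartan integers a_ij = 2(alpha_i, alpha_j)/(alpha_j, alpha_j); the resulting 6x6 Cartan matrix is
[[2, -1, 0, 0, -1, 0], [-1, 2, 0, -1, 0, 0], [0, 0, 2, 0, -2, 0], [0, -1, 0, 2, 0, -1], [-1, 0, -1, 0, 2, 0], [0, 0, 0, -1, 0, 2]].
The roots have two lengths (squared-length ratio 2:1); the short ones are alpha_{1,2,4,5,6}. The associated Dynkin diagram is a chain of 6 nodes with a double edge at one end; the terminal node there is the unique long simple root (C_6), so the type is C_6 (the algebra sp(12)).

C_6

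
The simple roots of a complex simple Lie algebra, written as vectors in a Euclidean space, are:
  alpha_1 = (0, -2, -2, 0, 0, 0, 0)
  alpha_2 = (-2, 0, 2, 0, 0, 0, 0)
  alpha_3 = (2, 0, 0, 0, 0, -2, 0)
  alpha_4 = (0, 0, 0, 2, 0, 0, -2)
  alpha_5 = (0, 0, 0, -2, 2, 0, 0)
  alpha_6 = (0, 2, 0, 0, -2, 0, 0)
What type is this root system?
Compute the Cartan integers a_ij = 2(alpha_i, alpha_j)/(alpha_j, alpha_j); the resulting 6x6 Cartan matrix is
[[2, -1, 0, 0, 0, -1], [-1, 2, -1, 0, 0, 0], [0, -1, 2, 0, 0, 0], [0, 0, 0, 2, -1, 0], [0, 0, 0, -1, 2, -1], [-1, 0, 0, 0, -1, 2]].
All simple roots have the same length, so the diagram is simply laced. The associated Dynkin diagram is a chain of 6 nodes with single edges (A_6), so the type is A_6 (the algebra sl(7)).

A6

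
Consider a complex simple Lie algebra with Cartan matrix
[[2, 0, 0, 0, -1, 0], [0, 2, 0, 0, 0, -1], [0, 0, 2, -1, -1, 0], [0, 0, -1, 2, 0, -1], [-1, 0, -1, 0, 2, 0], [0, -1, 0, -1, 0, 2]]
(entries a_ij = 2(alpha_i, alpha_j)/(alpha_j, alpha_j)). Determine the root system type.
A_6

The matrix has rank 6 with 2's on the diagonal. Reading the off-diagonal entries as Dynkin edges (a single edge where a_ij = a_ji = -1; a double or triple edge where a_ij * a_ji = 2 or 3), the diagram is a chain of 6 nodes with single edges (A_6). One simple-root ordering that puts it in standard form is (alpha_2, alpha_6, alpha_4, alpha_3, alpha_5, alpha_1). So the algebra is type A_6, i.e. sl(7).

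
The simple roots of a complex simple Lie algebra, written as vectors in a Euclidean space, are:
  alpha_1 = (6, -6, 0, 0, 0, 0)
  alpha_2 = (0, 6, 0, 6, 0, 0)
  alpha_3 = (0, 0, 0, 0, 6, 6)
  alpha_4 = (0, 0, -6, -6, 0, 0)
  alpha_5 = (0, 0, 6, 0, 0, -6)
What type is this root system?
A_5 (sl(6))

Compute the Cartan integers a_ij = 2(alpha_i, alpha_j)/(alpha_j, alpha_j); the resulting 5x5 Cartan matrix is
[[2, -1, 0, 0, 0], [-1, 2, 0, -1, 0], [0, 0, 2, 0, -1], [0, -1, 0, 2, -1], [0, 0, -1, -1, 2]].
All simple roots have the same length, so the diagram is simply laced. The associated Dynkin diagram is a chain of 5 nodes with single edges (A_5), so the type is A_5 (the algebra sl(6)).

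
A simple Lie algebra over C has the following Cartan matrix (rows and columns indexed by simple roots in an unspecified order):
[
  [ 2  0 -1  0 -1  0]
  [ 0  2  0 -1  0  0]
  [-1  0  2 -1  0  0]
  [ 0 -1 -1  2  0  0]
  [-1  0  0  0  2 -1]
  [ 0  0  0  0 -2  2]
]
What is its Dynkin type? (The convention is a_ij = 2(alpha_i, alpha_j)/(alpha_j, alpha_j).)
The matrix has rank 6 with 2's on the diagonal. Reading the off-diagonal entries as Dynkin edges (a single edge where a_ij = a_ji = -1; a double or triple edge where a_ij * a_ji = 2 or 3), the diagram is a chain of 6 nodes with a double edge at one end; the terminal node there is the unique long simple root (C_6). One simple-root ordering that puts it in standard form is (alpha_2, alpha_4, alpha_3, alpha_1, alpha_5, alpha_6). So the algebra is type C_6, i.e. sp(12).

C6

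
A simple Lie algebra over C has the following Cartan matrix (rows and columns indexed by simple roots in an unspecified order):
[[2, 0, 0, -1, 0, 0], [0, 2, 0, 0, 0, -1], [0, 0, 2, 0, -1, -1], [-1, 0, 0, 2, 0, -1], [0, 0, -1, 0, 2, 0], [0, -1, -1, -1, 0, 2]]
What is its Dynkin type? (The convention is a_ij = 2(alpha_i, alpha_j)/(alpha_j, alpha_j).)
The matrix has rank 6 with 2's on the diagonal. Reading the off-diagonal entries as Dynkin edges (a single edge where a_ij = a_ji = -1; a double or triple edge where a_ij * a_ji = 2 or 3), the diagram is a chain of 5 nodes with one extra node attached to the third node from one end (E_6). One simple-root ordering that puts it in standard form is (alpha_5, alpha_2, alpha_3, alpha_6, alpha_4, alpha_1). So the algebra is type E_6.

E_6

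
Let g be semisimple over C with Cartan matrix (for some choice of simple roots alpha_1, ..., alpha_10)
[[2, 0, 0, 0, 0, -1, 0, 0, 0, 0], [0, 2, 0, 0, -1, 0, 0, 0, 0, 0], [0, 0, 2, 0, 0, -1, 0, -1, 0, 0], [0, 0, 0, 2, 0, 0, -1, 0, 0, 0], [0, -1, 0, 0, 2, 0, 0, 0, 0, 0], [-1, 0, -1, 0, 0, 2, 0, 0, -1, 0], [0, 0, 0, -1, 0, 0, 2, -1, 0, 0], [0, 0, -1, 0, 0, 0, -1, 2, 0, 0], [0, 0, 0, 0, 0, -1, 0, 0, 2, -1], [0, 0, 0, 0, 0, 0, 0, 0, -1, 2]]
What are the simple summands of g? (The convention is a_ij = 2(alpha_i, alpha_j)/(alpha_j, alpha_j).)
The diagram associated to this matrix has two connected components: the simple roots {alpha_2, alpha_5} form a chain of 2 nodes with single edges (A_2), and {alpha_1, alpha_3, alpha_4, alpha_6, alpha_7, alpha_8, alpha_9, alpha_10} form a chain of 7 nodes with one extra node attached to the third node from one end (E_8). A semisimple Lie algebra decomposes uniquely as the direct sum of simple ideals, one per connected component of its Dynkin diagram, so g ≅ A_2 ⊕ E_8 (dimension 8 + 248 = 256).

A_2 ⊕ E_8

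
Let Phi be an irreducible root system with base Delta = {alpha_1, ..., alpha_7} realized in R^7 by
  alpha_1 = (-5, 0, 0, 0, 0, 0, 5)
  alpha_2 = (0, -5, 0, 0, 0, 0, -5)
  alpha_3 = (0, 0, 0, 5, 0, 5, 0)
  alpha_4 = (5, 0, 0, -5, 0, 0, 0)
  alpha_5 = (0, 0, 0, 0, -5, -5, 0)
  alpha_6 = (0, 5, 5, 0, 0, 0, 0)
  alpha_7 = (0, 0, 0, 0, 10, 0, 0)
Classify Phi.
Compute the Cartan integers a_ij = 2(alpha_i, alpha_j)/(alpha_j, alpha_j); the resulting 7x7 Cartan matrix is
[[2, -1, 0, -1, 0, 0, 0], [-1, 2, 0, 0, 0, -1, 0], [0, 0, 2, -1, -1, 0, 0], [-1, 0, -1, 2, 0, 0, 0], [0, 0, -1, 0, 2, 0, -1], [0, -1, 0, 0, 0, 2, 0], [0, 0, 0, 0, -2, 0, 2]].
The roots have two lengths (squared-length ratio 2:1); the short ones are alpha_{1,2,3,4,5,6}. The associated Dynkin diagram is a chain of 7 nodes with a double edge at one end; the terminal node there is the unique long simple root (C_7), so the type is C_7 (the algebra sp(14)).

C_7 (sp(14))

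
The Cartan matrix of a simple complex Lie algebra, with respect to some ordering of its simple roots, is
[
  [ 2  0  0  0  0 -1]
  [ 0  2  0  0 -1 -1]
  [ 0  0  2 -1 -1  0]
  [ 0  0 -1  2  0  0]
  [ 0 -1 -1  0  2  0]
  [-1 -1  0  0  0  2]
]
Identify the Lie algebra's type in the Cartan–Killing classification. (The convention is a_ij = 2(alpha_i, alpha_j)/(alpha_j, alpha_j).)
A6

The matrix has rank 6 with 2's on the diagonal. Reading the off-diagonal entries as Dynkin edges (a single edge where a_ij = a_ji = -1; a double or triple edge where a_ij * a_ji = 2 or 3), the diagram is a chain of 6 nodes with single edges (A_6). One simple-root ordering that puts it in standard form is (alpha_4, alpha_3, alpha_5, alpha_2, alpha_6, alpha_1). So the algebra is type A_6, i.e. sl(7).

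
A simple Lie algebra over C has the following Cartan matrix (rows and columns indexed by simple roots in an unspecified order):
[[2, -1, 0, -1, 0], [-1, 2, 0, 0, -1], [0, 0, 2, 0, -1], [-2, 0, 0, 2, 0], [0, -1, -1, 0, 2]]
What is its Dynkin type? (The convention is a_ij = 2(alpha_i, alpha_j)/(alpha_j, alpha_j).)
The matrix has rank 5 with 2's on the diagonal. Reading the off-diagonal entries as Dynkin edges (a single edge where a_ij = a_ji = -1; a double or triple edge where a_ij * a_ji = 2 or 3), the diagram is a chain of 5 nodes with a double edge at one end; the terminal node there is the unique long simple root (C_5). One simple-root ordering that puts it in standard form is (alpha_3, alpha_5, alpha_2, alpha_1, alpha_4). So the algebra is type C_5, i.e. sp(10).

C_5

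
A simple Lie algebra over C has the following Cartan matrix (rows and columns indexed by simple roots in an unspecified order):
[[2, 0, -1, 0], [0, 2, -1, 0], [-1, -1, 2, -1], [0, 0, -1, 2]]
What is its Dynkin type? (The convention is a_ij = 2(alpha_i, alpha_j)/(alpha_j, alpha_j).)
type D_4

The matrix has rank 4 with 2's on the diagonal. Reading the off-diagonal entries as Dynkin edges (a single edge where a_ij = a_ji = -1; a double or triple edge where a_ij * a_ji = 2 or 3), the diagram is a chain of 2 nodes with a fork of two nodes at one end (D_4). One simple-root ordering that puts it in standard form is (alpha_4, alpha_3, alpha_1, alpha_2). So the algebra is type D_4, i.e. so(8).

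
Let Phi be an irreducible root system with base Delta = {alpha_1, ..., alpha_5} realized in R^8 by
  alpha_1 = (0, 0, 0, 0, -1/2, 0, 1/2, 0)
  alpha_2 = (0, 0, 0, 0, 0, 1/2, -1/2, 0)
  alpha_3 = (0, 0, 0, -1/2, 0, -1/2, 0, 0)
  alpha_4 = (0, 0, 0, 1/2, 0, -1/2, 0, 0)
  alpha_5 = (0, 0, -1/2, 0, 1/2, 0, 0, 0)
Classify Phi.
Compute the Cartan integers a_ij = 2(alpha_i, alpha_j)/(alpha_j, alpha_j); the resulting 5x5 Cartan matrix is
[[2, -1, 0, 0, -1], [-1, 2, -1, -1, 0], [0, -1, 2, 0, 0], [0, -1, 0, 2, 0], [-1, 0, 0, 0, 2]].
All simple roots have the same length, so the diagram is simply laced. The associated Dynkin diagram is a chain of 3 nodes with a fork of two nodes at one end (D_5), so the type is D_5 (the algebra so(10)).

type D_5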